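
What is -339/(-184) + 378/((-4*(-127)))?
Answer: 60441/23368 ≈ 2.5865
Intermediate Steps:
-339/(-184) + 378/((-4*(-127))) = -339*(-1/184) + 378/508 = 339/184 + 378*(1/508) = 339/184 + 189/254 = 60441/23368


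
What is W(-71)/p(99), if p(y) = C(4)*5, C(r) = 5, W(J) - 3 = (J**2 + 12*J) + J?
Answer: 4121/25 ≈ 164.84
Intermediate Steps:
W(J) = 3 + J**2 + 13*J (W(J) = 3 + ((J**2 + 12*J) + J) = 3 + (J**2 + 13*J) = 3 + J**2 + 13*J)
p(y) = 25 (p(y) = 5*5 = 25)
W(-71)/p(99) = (3 + (-71)**2 + 13*(-71))/25 = (3 + 5041 - 923)*(1/25) = 4121*(1/25) = 4121/25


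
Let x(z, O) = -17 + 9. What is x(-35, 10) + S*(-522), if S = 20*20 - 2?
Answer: -207764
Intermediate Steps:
S = 398 (S = 400 - 2 = 398)
x(z, O) = -8
x(-35, 10) + S*(-522) = -8 + 398*(-522) = -8 - 207756 = -207764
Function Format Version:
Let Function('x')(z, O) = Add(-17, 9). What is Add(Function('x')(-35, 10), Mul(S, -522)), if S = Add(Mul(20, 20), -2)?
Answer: -207764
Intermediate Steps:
S = 398 (S = Add(400, -2) = 398)
Function('x')(z, O) = -8
Add(Function('x')(-35, 10), Mul(S, -522)) = Add(-8, Mul(398, -522)) = Add(-8, -207756) = -207764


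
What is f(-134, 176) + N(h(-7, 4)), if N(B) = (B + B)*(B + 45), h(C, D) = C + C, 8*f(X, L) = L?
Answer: -846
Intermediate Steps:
f(X, L) = L/8
h(C, D) = 2*C
N(B) = 2*B*(45 + B) (N(B) = (2*B)*(45 + B) = 2*B*(45 + B))
f(-134, 176) + N(h(-7, 4)) = (1/8)*176 + 2*(2*(-7))*(45 + 2*(-7)) = 22 + 2*(-14)*(45 - 14) = 22 + 2*(-14)*31 = 22 - 868 = -846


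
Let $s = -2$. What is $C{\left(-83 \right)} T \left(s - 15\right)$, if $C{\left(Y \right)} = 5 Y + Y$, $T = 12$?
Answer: $101592$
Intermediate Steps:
$C{\left(Y \right)} = 6 Y$
$C{\left(-83 \right)} T \left(s - 15\right) = 6 \left(-83\right) 12 \left(-2 - 15\right) = - 498 \cdot 12 \left(-17\right) = \left(-498\right) \left(-204\right) = 101592$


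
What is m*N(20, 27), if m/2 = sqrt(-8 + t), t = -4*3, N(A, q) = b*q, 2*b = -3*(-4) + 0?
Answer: 648*I*sqrt(5) ≈ 1449.0*I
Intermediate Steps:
b = 6 (b = (-3*(-4) + 0)/2 = (12 + 0)/2 = (1/2)*12 = 6)
N(A, q) = 6*q
t = -12
m = 4*I*sqrt(5) (m = 2*sqrt(-8 - 12) = 2*sqrt(-20) = 2*(2*I*sqrt(5)) = 4*I*sqrt(5) ≈ 8.9443*I)
m*N(20, 27) = (4*I*sqrt(5))*(6*27) = (4*I*sqrt(5))*162 = 648*I*sqrt(5)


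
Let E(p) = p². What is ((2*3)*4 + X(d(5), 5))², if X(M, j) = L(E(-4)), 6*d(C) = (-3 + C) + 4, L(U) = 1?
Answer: 625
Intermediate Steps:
d(C) = ⅙ + C/6 (d(C) = ((-3 + C) + 4)/6 = (1 + C)/6 = ⅙ + C/6)
X(M, j) = 1
((2*3)*4 + X(d(5), 5))² = ((2*3)*4 + 1)² = (6*4 + 1)² = (24 + 1)² = 25² = 625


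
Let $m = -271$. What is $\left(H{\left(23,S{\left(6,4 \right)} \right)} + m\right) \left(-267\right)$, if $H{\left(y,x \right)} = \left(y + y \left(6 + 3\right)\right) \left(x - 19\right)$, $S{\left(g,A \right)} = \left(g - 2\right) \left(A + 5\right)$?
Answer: $-971613$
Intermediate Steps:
$S{\left(g,A \right)} = \left(-2 + g\right) \left(5 + A\right)$
$H{\left(y,x \right)} = 10 y \left(-19 + x\right)$ ($H{\left(y,x \right)} = \left(y + y 9\right) \left(-19 + x\right) = \left(y + 9 y\right) \left(-19 + x\right) = 10 y \left(-19 + x\right)$)
$\left(H{\left(23,S{\left(6,4 \right)} \right)} + m\right) \left(-267\right) = \left(10 \cdot 23 \left(-19 + \left(-10 - 8 + 5 \cdot 6 + 4 \cdot 6\right)\right) - 271\right) \left(-267\right) = \left(10 \cdot 23 \left(-19 + \left(-10 - 8 + 30 + 24\right)\right) - 271\right) \left(-267\right) = \left(10 \cdot 23 \left(-19 + 36\right) - 271\right) \left(-267\right) = \left(10 \cdot 23 \cdot 17 - 271\right) \left(-267\right) = \left(3910 - 271\right) \left(-267\right) = 3639 \left(-267\right) = -971613$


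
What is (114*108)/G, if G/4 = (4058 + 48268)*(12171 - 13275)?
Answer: -1/18768 ≈ -5.3282e-5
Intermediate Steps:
G = -231071616 (G = 4*((4058 + 48268)*(12171 - 13275)) = 4*(52326*(-1104)) = 4*(-57767904) = -231071616)
(114*108)/G = (114*108)/(-231071616) = 12312*(-1/231071616) = -1/18768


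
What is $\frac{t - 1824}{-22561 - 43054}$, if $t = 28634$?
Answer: $- \frac{5362}{13123} \approx -0.4086$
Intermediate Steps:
$\frac{t - 1824}{-22561 - 43054} = \frac{28634 - 1824}{-22561 - 43054} = \frac{26810}{-65615} = 26810 \left(- \frac{1}{65615}\right) = - \frac{5362}{13123}$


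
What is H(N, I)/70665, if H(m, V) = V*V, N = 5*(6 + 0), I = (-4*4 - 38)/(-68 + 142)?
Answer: 243/32246795 ≈ 7.5356e-6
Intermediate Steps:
I = -27/37 (I = (-16 - 38)/74 = -54*1/74 = -27/37 ≈ -0.72973)
N = 30 (N = 5*6 = 30)
H(m, V) = V²
H(N, I)/70665 = (-27/37)²/70665 = (729/1369)*(1/70665) = 243/32246795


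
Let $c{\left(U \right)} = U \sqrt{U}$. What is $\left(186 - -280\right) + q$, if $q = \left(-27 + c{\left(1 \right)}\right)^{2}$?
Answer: $1142$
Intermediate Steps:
$c{\left(U \right)} = U^{\frac{3}{2}}$
$q = 676$ ($q = \left(-27 + 1^{\frac{3}{2}}\right)^{2} = \left(-27 + 1\right)^{2} = \left(-26\right)^{2} = 676$)
$\left(186 - -280\right) + q = \left(186 - -280\right) + 676 = \left(186 + \left(-206 + 486\right)\right) + 676 = \left(186 + 280\right) + 676 = 466 + 676 = 1142$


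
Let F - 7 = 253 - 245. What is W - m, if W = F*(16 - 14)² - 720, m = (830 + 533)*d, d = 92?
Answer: -126056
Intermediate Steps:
F = 15 (F = 7 + (253 - 245) = 7 + 8 = 15)
m = 125396 (m = (830 + 533)*92 = 1363*92 = 125396)
W = -660 (W = 15*(16 - 14)² - 720 = 15*2² - 720 = 15*4 - 720 = 60 - 720 = -660)
W - m = -660 - 1*125396 = -660 - 125396 = -126056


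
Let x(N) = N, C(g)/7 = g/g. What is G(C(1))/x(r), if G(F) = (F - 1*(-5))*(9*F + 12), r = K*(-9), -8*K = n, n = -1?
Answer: -800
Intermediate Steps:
C(g) = 7 (C(g) = 7*(g/g) = 7*1 = 7)
K = ⅛ (K = -⅛*(-1) = ⅛ ≈ 0.12500)
r = -9/8 (r = (⅛)*(-9) = -9/8 ≈ -1.1250)
G(F) = (5 + F)*(12 + 9*F) (G(F) = (F + 5)*(12 + 9*F) = (5 + F)*(12 + 9*F))
G(C(1))/x(r) = (60 + 9*7² + 57*7)/(-9/8) = (60 + 9*49 + 399)*(-8/9) = (60 + 441 + 399)*(-8/9) = 900*(-8/9) = -800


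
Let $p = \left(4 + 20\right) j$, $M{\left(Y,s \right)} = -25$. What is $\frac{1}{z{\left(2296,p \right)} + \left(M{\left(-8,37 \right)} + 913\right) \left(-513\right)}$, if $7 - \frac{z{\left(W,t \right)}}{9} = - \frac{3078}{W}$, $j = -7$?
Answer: $- \frac{1148}{522878337} \approx -2.1955 \cdot 10^{-6}$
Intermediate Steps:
$p = -168$ ($p = \left(4 + 20\right) \left(-7\right) = 24 \left(-7\right) = -168$)
$z{\left(W,t \right)} = 63 + \frac{27702}{W}$ ($z{\left(W,t \right)} = 63 - 9 \left(- \frac{3078}{W}\right) = 63 + \frac{27702}{W}$)
$\frac{1}{z{\left(2296,p \right)} + \left(M{\left(-8,37 \right)} + 913\right) \left(-513\right)} = \frac{1}{\left(63 + \frac{27702}{2296}\right) + \left(-25 + 913\right) \left(-513\right)} = \frac{1}{\left(63 + 27702 \cdot \frac{1}{2296}\right) + 888 \left(-513\right)} = \frac{1}{\left(63 + \frac{13851}{1148}\right) - 455544} = \frac{1}{\frac{86175}{1148} - 455544} = \frac{1}{- \frac{522878337}{1148}} = - \frac{1148}{522878337}$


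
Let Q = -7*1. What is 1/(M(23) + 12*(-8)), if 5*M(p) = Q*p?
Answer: -5/641 ≈ -0.0078003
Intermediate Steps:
Q = -7
M(p) = -7*p/5 (M(p) = (-7*p)/5 = -7*p/5)
1/(M(23) + 12*(-8)) = 1/(-7/5*23 + 12*(-8)) = 1/(-161/5 - 96) = 1/(-641/5) = -5/641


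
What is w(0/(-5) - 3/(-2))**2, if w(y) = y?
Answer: 9/4 ≈ 2.2500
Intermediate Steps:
w(0/(-5) - 3/(-2))**2 = (0/(-5) - 3/(-2))**2 = (0*(-1/5) - 3*(-1/2))**2 = (0 + 3/2)**2 = (3/2)**2 = 9/4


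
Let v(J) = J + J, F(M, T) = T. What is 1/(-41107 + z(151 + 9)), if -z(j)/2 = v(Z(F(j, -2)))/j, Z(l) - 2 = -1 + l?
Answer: -40/1644279 ≈ -2.4327e-5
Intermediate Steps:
Z(l) = 1 + l (Z(l) = 2 + (-1 + l) = 1 + l)
v(J) = 2*J
z(j) = 4/j (z(j) = -2*2*(1 - 2)/j = -2*2*(-1)/j = -(-4)/j = 4/j)
1/(-41107 + z(151 + 9)) = 1/(-41107 + 4/(151 + 9)) = 1/(-41107 + 4/160) = 1/(-41107 + 4*(1/160)) = 1/(-41107 + 1/40) = 1/(-1644279/40) = -40/1644279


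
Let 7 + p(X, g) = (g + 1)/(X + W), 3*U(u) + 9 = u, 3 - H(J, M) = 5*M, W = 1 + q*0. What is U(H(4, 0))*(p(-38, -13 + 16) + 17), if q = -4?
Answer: -732/37 ≈ -19.784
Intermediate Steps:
W = 1 (W = 1 - 4*0 = 1 + 0 = 1)
H(J, M) = 3 - 5*M
U(u) = -3 + u/3
p(X, g) = -7 + (1 + g)/(1 + X) (p(X, g) = -7 + (g + 1)/(X + 1) = -7 + (1 + g)/(1 + X))
U(H(4, 0))*(p(-38, -13 + 16) + 17) = (-3 + (3 - 5*0)/3)*((-6 + (-13 + 16) - 7*(-38))/(1 - 38) + 17) = (-3 + (3 + 0)/3)*((-6 + 3 + 266)/(-37) + 17) = (-3 + (1/3)*3)*(-1/37*263 + 17) = (-3 + 1)*(-263/37 + 17) = -2*366/37 = -732/37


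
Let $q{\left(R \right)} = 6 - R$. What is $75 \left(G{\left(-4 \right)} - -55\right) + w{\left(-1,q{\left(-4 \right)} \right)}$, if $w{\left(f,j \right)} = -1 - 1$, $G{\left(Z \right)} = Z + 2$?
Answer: $3973$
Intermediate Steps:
$G{\left(Z \right)} = 2 + Z$
$w{\left(f,j \right)} = -2$
$75 \left(G{\left(-4 \right)} - -55\right) + w{\left(-1,q{\left(-4 \right)} \right)} = 75 \left(\left(2 - 4\right) - -55\right) - 2 = 75 \left(-2 + 55\right) - 2 = 75 \cdot 53 - 2 = 3975 - 2 = 3973$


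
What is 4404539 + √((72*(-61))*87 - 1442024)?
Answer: 4404539 + 8*I*√28502 ≈ 4.4045e+6 + 1350.6*I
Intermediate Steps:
4404539 + √((72*(-61))*87 - 1442024) = 4404539 + √(-4392*87 - 1442024) = 4404539 + √(-382104 - 1442024) = 4404539 + √(-1824128) = 4404539 + 8*I*√28502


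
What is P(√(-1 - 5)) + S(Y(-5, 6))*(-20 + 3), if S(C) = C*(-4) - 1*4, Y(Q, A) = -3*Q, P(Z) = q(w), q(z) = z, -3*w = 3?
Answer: 1087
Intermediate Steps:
w = -1 (w = -⅓*3 = -1)
P(Z) = -1
S(C) = -4 - 4*C (S(C) = -4*C - 4 = -4 - 4*C)
P(√(-1 - 5)) + S(Y(-5, 6))*(-20 + 3) = -1 + (-4 - (-12)*(-5))*(-20 + 3) = -1 + (-4 - 4*15)*(-17) = -1 + (-4 - 60)*(-17) = -1 - 64*(-17) = -1 + 1088 = 1087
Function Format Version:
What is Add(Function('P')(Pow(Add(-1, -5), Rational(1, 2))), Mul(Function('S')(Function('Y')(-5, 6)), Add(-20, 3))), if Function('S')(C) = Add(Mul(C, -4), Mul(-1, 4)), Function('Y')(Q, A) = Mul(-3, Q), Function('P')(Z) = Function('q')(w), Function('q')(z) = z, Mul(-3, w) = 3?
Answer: 1087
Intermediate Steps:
w = -1 (w = Mul(Rational(-1, 3), 3) = -1)
Function('P')(Z) = -1
Function('S')(C) = Add(-4, Mul(-4, C)) (Function('S')(C) = Add(Mul(-4, C), -4) = Add(-4, Mul(-4, C)))
Add(Function('P')(Pow(Add(-1, -5), Rational(1, 2))), Mul(Function('S')(Function('Y')(-5, 6)), Add(-20, 3))) = Add(-1, Mul(Add(-4, Mul(-4, Mul(-3, -5))), Add(-20, 3))) = Add(-1, Mul(Add(-4, Mul(-4, 15)), -17)) = Add(-1, Mul(Add(-4, -60), -17)) = Add(-1, Mul(-64, -17)) = Add(-1, 1088) = 1087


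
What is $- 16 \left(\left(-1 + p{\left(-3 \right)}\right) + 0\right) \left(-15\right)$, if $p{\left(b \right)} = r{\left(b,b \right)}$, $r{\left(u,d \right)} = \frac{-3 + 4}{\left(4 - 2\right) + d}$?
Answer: $-480$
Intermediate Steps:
$r{\left(u,d \right)} = \frac{1}{2 + d}$ ($r{\left(u,d \right)} = 1 \frac{1}{2 + d} = \frac{1}{2 + d}$)
$p{\left(b \right)} = \frac{1}{2 + b}$
$- 16 \left(\left(-1 + p{\left(-3 \right)}\right) + 0\right) \left(-15\right) = - 16 \left(\left(-1 + \frac{1}{2 - 3}\right) + 0\right) \left(-15\right) = - 16 \left(\left(-1 + \frac{1}{-1}\right) + 0\right) \left(-15\right) = - 16 \left(\left(-1 - 1\right) + 0\right) \left(-15\right) = - 16 \left(-2 + 0\right) \left(-15\right) = \left(-16\right) \left(-2\right) \left(-15\right) = 32 \left(-15\right) = -480$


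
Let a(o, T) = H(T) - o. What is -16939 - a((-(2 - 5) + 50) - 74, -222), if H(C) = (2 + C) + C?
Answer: -16518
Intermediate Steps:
H(C) = 2 + 2*C
a(o, T) = 2 - o + 2*T (a(o, T) = (2 + 2*T) - o = 2 - o + 2*T)
-16939 - a((-(2 - 5) + 50) - 74, -222) = -16939 - (2 - ((-(2 - 5) + 50) - 74) + 2*(-222)) = -16939 - (2 - ((-1*(-3) + 50) - 74) - 444) = -16939 - (2 - ((3 + 50) - 74) - 444) = -16939 - (2 - (53 - 74) - 444) = -16939 - (2 - 1*(-21) - 444) = -16939 - (2 + 21 - 444) = -16939 - 1*(-421) = -16939 + 421 = -16518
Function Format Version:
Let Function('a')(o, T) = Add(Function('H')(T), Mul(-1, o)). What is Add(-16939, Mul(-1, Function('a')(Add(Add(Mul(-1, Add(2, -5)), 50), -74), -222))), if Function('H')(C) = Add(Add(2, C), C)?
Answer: -16518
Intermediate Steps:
Function('H')(C) = Add(2, Mul(2, C))
Function('a')(o, T) = Add(2, Mul(-1, o), Mul(2, T)) (Function('a')(o, T) = Add(Add(2, Mul(2, T)), Mul(-1, o)) = Add(2, Mul(-1, o), Mul(2, T)))
Add(-16939, Mul(-1, Function('a')(Add(Add(Mul(-1, Add(2, -5)), 50), -74), -222))) = Add(-16939, Mul(-1, Add(2, Mul(-1, Add(Add(Mul(-1, Add(2, -5)), 50), -74)), Mul(2, -222)))) = Add(-16939, Mul(-1, Add(2, Mul(-1, Add(Add(Mul(-1, -3), 50), -74)), -444))) = Add(-16939, Mul(-1, Add(2, Mul(-1, Add(Add(3, 50), -74)), -444))) = Add(-16939, Mul(-1, Add(2, Mul(-1, Add(53, -74)), -444))) = Add(-16939, Mul(-1, Add(2, Mul(-1, -21), -444))) = Add(-16939, Mul(-1, Add(2, 21, -444))) = Add(-16939, Mul(-1, -421)) = Add(-16939, 421) = -16518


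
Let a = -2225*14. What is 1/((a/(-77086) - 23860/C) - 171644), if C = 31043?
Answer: -1196490349/205370825605011 ≈ -5.8260e-6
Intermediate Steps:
a = -31150
1/((a/(-77086) - 23860/C) - 171644) = 1/((-31150/(-77086) - 23860/31043) - 171644) = 1/((-31150*(-1/77086) - 23860*1/31043) - 171644) = 1/((15575/38543 - 23860/31043) - 171644) = 1/(-436141255/1196490349 - 171644) = 1/(-205370825605011/1196490349) = -1196490349/205370825605011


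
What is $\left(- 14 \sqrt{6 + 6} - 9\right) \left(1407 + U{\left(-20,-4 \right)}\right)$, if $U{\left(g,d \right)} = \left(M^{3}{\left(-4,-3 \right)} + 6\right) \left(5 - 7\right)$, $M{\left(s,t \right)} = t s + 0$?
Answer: $18549 + 57708 \sqrt{3} \approx 1.185 \cdot 10^{5}$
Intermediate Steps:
$M{\left(s,t \right)} = s t$ ($M{\left(s,t \right)} = s t + 0 = s t$)
$U{\left(g,d \right)} = -3468$ ($U{\left(g,d \right)} = \left(\left(\left(-4\right) \left(-3\right)\right)^{3} + 6\right) \left(5 - 7\right) = \left(12^{3} + 6\right) \left(-2\right) = \left(1728 + 6\right) \left(-2\right) = 1734 \left(-2\right) = -3468$)
$\left(- 14 \sqrt{6 + 6} - 9\right) \left(1407 + U{\left(-20,-4 \right)}\right) = \left(- 14 \sqrt{6 + 6} - 9\right) \left(1407 - 3468\right) = \left(- 14 \sqrt{12} - 9\right) \left(-2061\right) = \left(- 14 \cdot 2 \sqrt{3} - 9\right) \left(-2061\right) = \left(- 28 \sqrt{3} - 9\right) \left(-2061\right) = \left(-9 - 28 \sqrt{3}\right) \left(-2061\right) = 18549 + 57708 \sqrt{3}$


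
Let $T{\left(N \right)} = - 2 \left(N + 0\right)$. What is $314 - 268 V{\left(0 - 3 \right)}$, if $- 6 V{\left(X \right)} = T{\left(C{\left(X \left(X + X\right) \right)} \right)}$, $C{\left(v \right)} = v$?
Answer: $-1294$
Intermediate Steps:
$T{\left(N \right)} = - 2 N$
$V{\left(X \right)} = \frac{2 X^{2}}{3}$ ($V{\left(X \right)} = - \frac{\left(-2\right) X \left(X + X\right)}{6} = - \frac{\left(-2\right) X 2 X}{6} = - \frac{\left(-2\right) 2 X^{2}}{6} = - \frac{\left(-4\right) X^{2}}{6} = \frac{2 X^{2}}{3}$)
$314 - 268 V{\left(0 - 3 \right)} = 314 - 268 \frac{2 \left(0 - 3\right)^{2}}{3} = 314 - 268 \frac{2 \left(-3\right)^{2}}{3} = 314 - 268 \cdot \frac{2}{3} \cdot 9 = 314 - 1608 = -1294$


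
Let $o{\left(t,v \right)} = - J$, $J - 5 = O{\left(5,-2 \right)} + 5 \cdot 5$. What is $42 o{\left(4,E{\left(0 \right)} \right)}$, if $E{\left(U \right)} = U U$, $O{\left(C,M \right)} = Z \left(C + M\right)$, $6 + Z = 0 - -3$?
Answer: $-882$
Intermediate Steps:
$Z = -3$ ($Z = -6 + \left(0 - -3\right) = -6 + \left(0 + 3\right) = -6 + 3 = -3$)
$O{\left(C,M \right)} = - 3 C - 3 M$ ($O{\left(C,M \right)} = - 3 \left(C + M\right) = - 3 C - 3 M$)
$E{\left(U \right)} = U^{2}$
$J = 21$ ($J = 5 + \left(\left(\left(-3\right) 5 - -6\right) + 5 \cdot 5\right) = 5 + \left(\left(-15 + 6\right) + 25\right) = 5 + \left(-9 + 25\right) = 5 + 16 = 21$)
$o{\left(t,v \right)} = -21$ ($o{\left(t,v \right)} = \left(-1\right) 21 = -21$)
$42 o{\left(4,E{\left(0 \right)} \right)} = 42 \left(-21\right) = -882$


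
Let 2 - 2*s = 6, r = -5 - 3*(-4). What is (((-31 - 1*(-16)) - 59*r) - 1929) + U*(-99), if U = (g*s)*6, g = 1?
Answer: -1169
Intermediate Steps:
r = 7 (r = -5 + 12 = 7)
s = -2 (s = 1 - ½*6 = 1 - 3 = -2)
U = -12 (U = (1*(-2))*6 = -2*6 = -12)
(((-31 - 1*(-16)) - 59*r) - 1929) + U*(-99) = (((-31 - 1*(-16)) - 59*7) - 1929) - 12*(-99) = (((-31 + 16) - 413) - 1929) + 1188 = ((-15 - 413) - 1929) + 1188 = (-428 - 1929) + 1188 = -2357 + 1188 = -1169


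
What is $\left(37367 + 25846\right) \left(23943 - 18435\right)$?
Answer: $348177204$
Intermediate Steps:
$\left(37367 + 25846\right) \left(23943 - 18435\right) = 63213 \cdot 5508 = 348177204$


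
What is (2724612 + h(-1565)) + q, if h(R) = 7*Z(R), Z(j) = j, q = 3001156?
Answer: 5714813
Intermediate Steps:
h(R) = 7*R
(2724612 + h(-1565)) + q = (2724612 + 7*(-1565)) + 3001156 = (2724612 - 10955) + 3001156 = 2713657 + 3001156 = 5714813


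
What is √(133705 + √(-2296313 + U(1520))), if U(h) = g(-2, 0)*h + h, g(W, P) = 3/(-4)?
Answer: √(133705 + I*√2295933) ≈ 365.66 + 2.072*I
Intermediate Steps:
g(W, P) = -¾ (g(W, P) = 3*(-¼) = -¾)
U(h) = h/4 (U(h) = -3*h/4 + h = h/4)
√(133705 + √(-2296313 + U(1520))) = √(133705 + √(-2296313 + (¼)*1520)) = √(133705 + √(-2296313 + 380)) = √(133705 + √(-2295933)) = √(133705 + I*√2295933)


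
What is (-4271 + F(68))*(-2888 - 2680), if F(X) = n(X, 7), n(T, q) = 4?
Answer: 23758656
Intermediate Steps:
F(X) = 4
(-4271 + F(68))*(-2888 - 2680) = (-4271 + 4)*(-2888 - 2680) = -4267*(-5568) = 23758656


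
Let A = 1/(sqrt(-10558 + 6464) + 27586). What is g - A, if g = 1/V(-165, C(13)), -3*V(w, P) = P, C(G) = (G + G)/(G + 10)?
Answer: -26254565023/9892889370 + I*sqrt(4094)/760991490 ≈ -2.6539 + 8.408e-8*I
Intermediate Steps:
C(G) = 2*G/(10 + G) (C(G) = (2*G)/(10 + G) = 2*G/(10 + G))
V(w, P) = -P/3
g = -69/26 (g = 1/(-2*13/(3*(10 + 13))) = 1/(-2*13/(3*23)) = 1/(-1/3*26/23) = 1/(-26/69) = -69/26 ≈ -2.6538)
A = 1/(27586 + I*sqrt(4094)) (A = 1/(sqrt(-4094) + 27586) = 1/(I*sqrt(4094) + 27586) = 1/(27586 + I*sqrt(4094)) ≈ 3.625e-5 - 8.408e-8*I)
g - A = -69/26 - (13793/380495745 - I*sqrt(4094)/760991490) = -69/26 + (-13793/380495745 + I*sqrt(4094)/760991490) = -26254565023/9892889370 + I*sqrt(4094)/760991490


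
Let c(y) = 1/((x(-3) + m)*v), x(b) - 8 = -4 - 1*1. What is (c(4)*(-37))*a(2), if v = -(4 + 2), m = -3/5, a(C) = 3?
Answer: 185/24 ≈ 7.7083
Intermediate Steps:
x(b) = 3 (x(b) = 8 + (-4 - 1*1) = 8 + (-4 - 1) = 8 - 5 = 3)
m = -⅗ (m = -3*⅕ = -⅗ ≈ -0.60000)
v = -6 (v = -1*6 = -6)
c(y) = -5/72 (c(y) = 1/((3 - ⅗)*(-6)) = -⅙/(12/5) = (5/12)*(-⅙) = -5/72)
(c(4)*(-37))*a(2) = -5/72*(-37)*3 = (185/72)*3 = 185/24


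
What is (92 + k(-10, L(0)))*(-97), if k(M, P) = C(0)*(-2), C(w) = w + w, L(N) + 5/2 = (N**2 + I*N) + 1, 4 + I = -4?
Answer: -8924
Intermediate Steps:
I = -8 (I = -4 - 4 = -8)
L(N) = -3/2 + N**2 - 8*N (L(N) = -5/2 + ((N**2 - 8*N) + 1) = -5/2 + (1 + N**2 - 8*N) = -3/2 + N**2 - 8*N)
C(w) = 2*w
k(M, P) = 0 (k(M, P) = (2*0)*(-2) = 0*(-2) = 0)
(92 + k(-10, L(0)))*(-97) = (92 + 0)*(-97) = 92*(-97) = -8924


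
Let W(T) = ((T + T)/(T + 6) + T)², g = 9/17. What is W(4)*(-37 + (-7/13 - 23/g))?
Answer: -24256/13 ≈ -1865.8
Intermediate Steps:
g = 9/17 (g = 9*(1/17) = 9/17 ≈ 0.52941)
W(T) = (T + 2*T/(6 + T))² (W(T) = ((2*T)/(6 + T) + T)² = (2*T/(6 + T) + T)² = (T + 2*T/(6 + T))²)
W(4)*(-37 + (-7/13 - 23/g)) = (4²*(8 + 4)²/(6 + 4)²)*(-37 + (-7/13 - 23/9/17)) = (16*12²/10²)*(-37 + (-7*1/13 - 23*17/9)) = (16*(1/100)*144)*(-37 + (-7/13 - 391/9)) = 576*(-37 - 5146/117)/25 = (576/25)*(-9475/117) = -24256/13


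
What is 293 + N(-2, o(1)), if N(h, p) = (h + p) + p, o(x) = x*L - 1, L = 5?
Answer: 299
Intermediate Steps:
o(x) = -1 + 5*x (o(x) = x*5 - 1 = 5*x - 1 = -1 + 5*x)
N(h, p) = h + 2*p
293 + N(-2, o(1)) = 293 + (-2 + 2*(-1 + 5*1)) = 293 + (-2 + 2*(-1 + 5)) = 293 + (-2 + 2*4) = 293 + (-2 + 8) = 293 + 6 = 299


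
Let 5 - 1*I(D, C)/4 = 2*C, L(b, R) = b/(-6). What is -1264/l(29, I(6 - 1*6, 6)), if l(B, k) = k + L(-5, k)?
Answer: 7584/163 ≈ 46.528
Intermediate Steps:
L(b, R) = -b/6 (L(b, R) = b*(-⅙) = -b/6)
I(D, C) = 20 - 8*C
l(B, k) = ⅚ + k (l(B, k) = k - ⅙*(-5) = k + ⅚ = ⅚ + k)
-1264/l(29, I(6 - 1*6, 6)) = -1264/(⅚ + (20 - 8*6)) = -1264/(⅚ + (20 - 48)) = -1264/(⅚ - 28) = -1264/(-163/6) = -1264*(-6/163) = 7584/163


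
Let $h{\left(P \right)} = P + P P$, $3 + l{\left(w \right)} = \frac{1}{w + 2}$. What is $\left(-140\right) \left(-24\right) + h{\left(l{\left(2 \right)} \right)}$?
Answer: $\frac{53837}{16} \approx 3364.8$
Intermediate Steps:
$l{\left(w \right)} = -3 + \frac{1}{2 + w}$ ($l{\left(w \right)} = -3 + \frac{1}{w + 2} = -3 + \frac{1}{2 + w}$)
$h{\left(P \right)} = P + P^{2}$
$\left(-140\right) \left(-24\right) + h{\left(l{\left(2 \right)} \right)} = \left(-140\right) \left(-24\right) + \frac{-5 - 6}{2 + 2} \left(1 + \frac{-5 - 6}{2 + 2}\right) = 3360 + \frac{-5 - 6}{4} \left(1 + \frac{-5 - 6}{4}\right) = 3360 + \frac{1}{4} \left(-11\right) \left(1 + \frac{1}{4} \left(-11\right)\right) = 3360 - \frac{11 \left(1 - \frac{11}{4}\right)}{4} = 3360 - - \frac{77}{16} = 3360 + \frac{77}{16} = \frac{53837}{16}$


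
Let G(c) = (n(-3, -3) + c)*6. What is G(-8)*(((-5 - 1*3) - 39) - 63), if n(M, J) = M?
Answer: 7260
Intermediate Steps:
G(c) = -18 + 6*c (G(c) = (-3 + c)*6 = -18 + 6*c)
G(-8)*(((-5 - 1*3) - 39) - 63) = (-18 + 6*(-8))*(((-5 - 1*3) - 39) - 63) = (-18 - 48)*(((-5 - 3) - 39) - 63) = -66*((-8 - 39) - 63) = -66*(-47 - 63) = -66*(-110) = 7260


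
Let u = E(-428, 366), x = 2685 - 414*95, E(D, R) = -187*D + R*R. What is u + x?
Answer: 177347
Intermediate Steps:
E(D, R) = R² - 187*D (E(D, R) = -187*D + R² = R² - 187*D)
x = -36645 (x = 2685 - 1*39330 = 2685 - 39330 = -36645)
u = 213992 (u = 366² - 187*(-428) = 133956 + 80036 = 213992)
u + x = 213992 - 36645 = 177347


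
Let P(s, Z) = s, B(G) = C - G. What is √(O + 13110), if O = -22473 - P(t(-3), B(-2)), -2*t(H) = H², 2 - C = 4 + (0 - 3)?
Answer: I*√37434/2 ≈ 96.739*I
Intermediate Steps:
C = 1 (C = 2 - (4 + (0 - 3)) = 2 - (4 - 3) = 2 - 1*1 = 2 - 1 = 1)
t(H) = -H²/2
B(G) = 1 - G
O = -44937/2 (O = -22473 - (-1)*(-3)²/2 = -22473 - (-1)*9/2 = -22473 - 1*(-9/2) = -22473 + 9/2 = -44937/2 ≈ -22469.)
√(O + 13110) = √(-44937/2 + 13110) = √(-18717/2) = I*√37434/2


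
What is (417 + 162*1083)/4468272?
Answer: 58621/1489424 ≈ 0.039358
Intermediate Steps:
(417 + 162*1083)/4468272 = (417 + 175446)*(1/4468272) = 175863*(1/4468272) = 58621/1489424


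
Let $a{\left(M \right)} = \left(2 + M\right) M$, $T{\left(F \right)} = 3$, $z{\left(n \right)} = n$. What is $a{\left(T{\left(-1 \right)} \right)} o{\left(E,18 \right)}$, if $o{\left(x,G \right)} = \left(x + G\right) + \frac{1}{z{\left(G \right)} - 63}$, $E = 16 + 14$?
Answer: $\frac{2159}{3} \approx 719.67$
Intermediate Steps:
$a{\left(M \right)} = M \left(2 + M\right)$
$E = 30$
$o{\left(x,G \right)} = G + x + \frac{1}{-63 + G}$ ($o{\left(x,G \right)} = \left(x + G\right) + \frac{1}{G - 63} = \left(G + x\right) + \frac{1}{-63 + G} = G + x + \frac{1}{-63 + G}$)
$a{\left(T{\left(-1 \right)} \right)} o{\left(E,18 \right)} = 3 \left(2 + 3\right) \frac{1 + 18^{2} - 1134 - 1890 + 18 \cdot 30}{-63 + 18} = 3 \cdot 5 \frac{1 + 324 - 1134 - 1890 + 540}{-45} = 15 \left(\left(- \frac{1}{45}\right) \left(-2159\right)\right) = 15 \cdot \frac{2159}{45} = \frac{2159}{3}$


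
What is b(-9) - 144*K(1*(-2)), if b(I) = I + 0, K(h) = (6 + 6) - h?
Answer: -2025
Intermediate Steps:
K(h) = 12 - h
b(I) = I
b(-9) - 144*K(1*(-2)) = -9 - 144*(12 - (-2)) = -9 - 144*(12 - 1*(-2)) = -9 - 144*(12 + 2) = -9 - 144*14 = -9 - 2016 = -2025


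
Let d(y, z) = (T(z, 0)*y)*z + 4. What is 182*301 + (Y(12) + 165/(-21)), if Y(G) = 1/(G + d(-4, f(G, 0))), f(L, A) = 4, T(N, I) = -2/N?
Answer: 9202063/168 ≈ 54774.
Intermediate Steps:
d(y, z) = 4 - 2*y (d(y, z) = ((-2/z)*y)*z + 4 = (-2*y/z)*z + 4 = -2*y + 4 = 4 - 2*y)
Y(G) = 1/(12 + G) (Y(G) = 1/(G + (4 - 2*(-4))) = 1/(G + (4 + 8)) = 1/(G + 12) = 1/(12 + G))
182*301 + (Y(12) + 165/(-21)) = 182*301 + (1/(12 + 12) + 165/(-21)) = 54782 + (1/24 + 165*(-1/21)) = 54782 + (1/24 - 55/7) = 54782 - 1313/168 = 9202063/168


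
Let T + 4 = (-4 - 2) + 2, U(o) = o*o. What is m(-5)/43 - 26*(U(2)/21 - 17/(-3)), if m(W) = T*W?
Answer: -45558/301 ≈ -151.36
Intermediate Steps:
U(o) = o²
T = -8 (T = -4 + ((-4 - 2) + 2) = -4 + (-6 + 2) = -4 - 4 = -8)
m(W) = -8*W
m(-5)/43 - 26*(U(2)/21 - 17/(-3)) = -8*(-5)/43 - 26*(2²/21 - 17/(-3)) = 40*(1/43) - 26*(4*(1/21) - 17*(-⅓)) = 40/43 - 26*(4/21 + 17/3) = 40/43 - 26*41/7 = 40/43 - 1066/7 = -45558/301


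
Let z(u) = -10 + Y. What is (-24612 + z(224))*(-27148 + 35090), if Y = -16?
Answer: -195674996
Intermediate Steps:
z(u) = -26 (z(u) = -10 - 16 = -26)
(-24612 + z(224))*(-27148 + 35090) = (-24612 - 26)*(-27148 + 35090) = -24638*7942 = -195674996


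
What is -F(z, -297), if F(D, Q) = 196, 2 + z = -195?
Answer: -196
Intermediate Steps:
z = -197 (z = -2 - 195 = -197)
-F(z, -297) = -1*196 = -196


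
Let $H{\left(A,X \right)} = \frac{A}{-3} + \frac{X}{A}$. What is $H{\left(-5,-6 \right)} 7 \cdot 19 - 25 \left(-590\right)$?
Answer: $\frac{226969}{15} \approx 15131.0$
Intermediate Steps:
$H{\left(A,X \right)} = - \frac{A}{3} + \frac{X}{A}$ ($H{\left(A,X \right)} = A \left(- \frac{1}{3}\right) + \frac{X}{A} = - \frac{A}{3} + \frac{X}{A}$)
$H{\left(-5,-6 \right)} 7 \cdot 19 - 25 \left(-590\right) = \left(\left(- \frac{1}{3}\right) \left(-5\right) - \frac{6}{-5}\right) 7 \cdot 19 - 25 \left(-590\right) = \left(\frac{5}{3} - - \frac{6}{5}\right) 7 \cdot 19 - -14750 = \left(\frac{5}{3} + \frac{6}{5}\right) 7 \cdot 19 + 14750 = \frac{43}{15} \cdot 7 \cdot 19 + 14750 = \frac{301}{15} \cdot 19 + 14750 = \frac{5719}{15} + 14750 = \frac{226969}{15}$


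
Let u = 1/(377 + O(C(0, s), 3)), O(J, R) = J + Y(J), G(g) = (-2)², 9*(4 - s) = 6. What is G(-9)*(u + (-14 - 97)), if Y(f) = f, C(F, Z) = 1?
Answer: -168272/379 ≈ -443.99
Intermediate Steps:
s = 10/3 (s = 4 - ⅑*6 = 4 - ⅔ = 10/3 ≈ 3.3333)
G(g) = 4
O(J, R) = 2*J (O(J, R) = J + J = 2*J)
u = 1/379 (u = 1/(377 + 2*1) = 1/(377 + 2) = 1/379 ≈ 0.0026385)
G(-9)*(u + (-14 - 97)) = 4*(1/379 + (-14 - 97)) = 4*(1/379 - 111) = 4*(-42068/379) = -168272/379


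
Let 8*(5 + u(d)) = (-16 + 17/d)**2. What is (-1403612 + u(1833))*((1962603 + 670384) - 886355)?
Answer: -8236924254404497007/3359889 ≈ -2.4515e+12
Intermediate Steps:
u(d) = -5 + (-16 + 17/d)**2/8
(-1403612 + u(1833))*((1962603 + 670384) - 886355) = (-1403612 + (27 - 68/1833 + (289/8)/1833**2))*((1962603 + 670384) - 886355) = (-1403612 + (27 - 68*1/1833 + (289/8)*(1/3359889)))*(2632987 - 886355) = (-1403612 + (27 - 68/1833 + 289/26879112))*1746632 = (-1403612 + 724739161/26879112)*1746632 = -37727119413383/26879112*1746632 = -8236924254404497007/3359889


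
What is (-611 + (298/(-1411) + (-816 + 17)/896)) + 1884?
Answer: 1608003491/1264256 ≈ 1271.9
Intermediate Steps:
(-611 + (298/(-1411) + (-816 + 17)/896)) + 1884 = (-611 + (298*(-1/1411) - 799*1/896)) + 1884 = (-611 + (-298/1411 - 799/896)) + 1884 = (-611 - 1394397/1264256) + 1884 = -773854813/1264256 + 1884 = 1608003491/1264256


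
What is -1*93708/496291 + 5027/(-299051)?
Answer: -30518325965/148416319841 ≈ -0.20563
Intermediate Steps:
-1*93708/496291 + 5027/(-299051) = -93708*1/496291 + 5027*(-1/299051) = -93708/496291 - 5027/299051 = -30518325965/148416319841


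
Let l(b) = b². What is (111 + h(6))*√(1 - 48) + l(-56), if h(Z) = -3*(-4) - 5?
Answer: 3136 + 118*I*√47 ≈ 3136.0 + 808.97*I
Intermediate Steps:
h(Z) = 7 (h(Z) = 12 - 5 = 7)
(111 + h(6))*√(1 - 48) + l(-56) = (111 + 7)*√(1 - 48) + (-56)² = 118*√(-47) + 3136 = 118*(I*√47) + 3136 = 118*I*√47 + 3136 = 3136 + 118*I*√47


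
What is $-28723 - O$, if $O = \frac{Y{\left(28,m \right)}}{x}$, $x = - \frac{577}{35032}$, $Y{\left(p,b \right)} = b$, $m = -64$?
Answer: $- \frac{18815219}{577} \approx -32609.0$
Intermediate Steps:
$x = - \frac{577}{35032}$ ($x = \left(-577\right) \frac{1}{35032} = - \frac{577}{35032} \approx -0.016471$)
$O = \frac{2242048}{577}$ ($O = - \frac{64}{- \frac{577}{35032}} = \left(-64\right) \left(- \frac{35032}{577}\right) = \frac{2242048}{577} \approx 3885.7$)
$-28723 - O = -28723 - \frac{2242048}{577} = - \frac{18815219}{577}$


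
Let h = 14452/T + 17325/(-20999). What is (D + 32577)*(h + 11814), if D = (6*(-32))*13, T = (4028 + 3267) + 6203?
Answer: 4578715111838973/12883841 ≈ 3.5538e+8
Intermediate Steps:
T = 13498 (T = 7295 + 6203 = 13498)
D = -2496 (D = -192*13 = -2496)
h = 3164759/12883841 (h = 14452/13498 + 17325/(-20999) = 14452*(1/13498) + 17325*(-1/20999) = 7226/6749 - 1575/1909 = 3164759/12883841 ≈ 0.24564)
(D + 32577)*(h + 11814) = (-2496 + 32577)*(3164759/12883841 + 11814) = 30081*(152212862333/12883841) = 4578715111838973/12883841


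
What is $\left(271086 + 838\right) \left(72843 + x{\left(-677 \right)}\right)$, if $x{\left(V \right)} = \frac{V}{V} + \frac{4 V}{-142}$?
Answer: $\frac{1406738446872}{71} \approx 1.9813 \cdot 10^{10}$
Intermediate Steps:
$x{\left(V \right)} = 1 - \frac{2 V}{71}$ ($x{\left(V \right)} = 1 + 4 V \left(- \frac{1}{142}\right) = 1 - \frac{2 V}{71}$)
$\left(271086 + 838\right) \left(72843 + x{\left(-677 \right)}\right) = \left(271086 + 838\right) \left(72843 + \left(1 - - \frac{1354}{71}\right)\right) = 271924 \left(72843 + \left(1 + \frac{1354}{71}\right)\right) = 271924 \left(72843 + \frac{1425}{71}\right) = 271924 \cdot \frac{5173278}{71} = \frac{1406738446872}{71}$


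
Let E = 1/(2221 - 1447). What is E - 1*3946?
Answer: -3054203/774 ≈ -3946.0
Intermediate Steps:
E = 1/774 ≈ 0.0012920
E - 1*3946 = 1/774 - 1*3946 = 1/774 - 3946 = -3054203/774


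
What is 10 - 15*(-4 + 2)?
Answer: 40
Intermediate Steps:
10 - 15*(-4 + 2) = 10 - 15*(-2) = 10 + 30 = 40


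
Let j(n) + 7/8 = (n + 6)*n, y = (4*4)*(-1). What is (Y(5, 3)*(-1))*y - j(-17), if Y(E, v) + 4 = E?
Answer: -1361/8 ≈ -170.13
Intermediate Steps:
Y(E, v) = -4 + E
y = -16 (y = 16*(-1) = -16)
j(n) = -7/8 + n*(6 + n) (j(n) = -7/8 + (n + 6)*n = -7/8 + (6 + n)*n = -7/8 + n*(6 + n))
(Y(5, 3)*(-1))*y - j(-17) = ((-4 + 5)*(-1))*(-16) - (-7/8 + (-17)**2 + 6*(-17)) = (1*(-1))*(-16) - (-7/8 + 289 - 102) = -1*(-16) - 1*1489/8 = 16 - 1489/8 = -1361/8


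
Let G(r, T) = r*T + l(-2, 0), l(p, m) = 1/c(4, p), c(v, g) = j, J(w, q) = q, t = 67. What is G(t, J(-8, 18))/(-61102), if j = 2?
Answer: -2413/122204 ≈ -0.019746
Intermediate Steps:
c(v, g) = 2
l(p, m) = 1/2
G(r, T) = 1/2 + T*r (G(r, T) = r*T + 1/2 = T*r + 1/2 = 1/2 + T*r)
G(t, J(-8, 18))/(-61102) = (1/2 + 18*67)/(-61102) = (1/2 + 1206)*(-1/61102) = (2413/2)*(-1/61102) = -2413/122204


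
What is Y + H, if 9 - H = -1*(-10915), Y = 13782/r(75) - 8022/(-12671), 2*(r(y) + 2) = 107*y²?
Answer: -83167331478940/7626307441 ≈ -10905.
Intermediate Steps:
r(y) = -2 + 107*y²/2 (r(y) = -2 + (107*y²)/2 = -2 + 107*y²/2)
Y = 5177472606/7626307441 (Y = 13782/(-2 + (107/2)*75²) - 8022/(-12671) = 13782/(-2 + (107/2)*5625) - 8022*(-1/12671) = 13782/(-2 + 601875/2) + 8022/12671 = 13782/(601871/2) + 8022/12671 = 13782*(2/601871) + 8022/12671 = 27564/601871 + 8022/12671 = 5177472606/7626307441 ≈ 0.67890)
H = -10906 (H = 9 - (-1)*(-10915) = 9 - 1*10915 = 9 - 10915 = -10906)
Y + H = 5177472606/7626307441 - 10906 = -83167331478940/7626307441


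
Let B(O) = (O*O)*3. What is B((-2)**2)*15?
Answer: 720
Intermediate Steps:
B(O) = 3*O**2 (B(O) = O**2*3 = 3*O**2)
B((-2)**2)*15 = (3*((-2)**2)**2)*15 = (3*4**2)*15 = (3*16)*15 = 48*15 = 720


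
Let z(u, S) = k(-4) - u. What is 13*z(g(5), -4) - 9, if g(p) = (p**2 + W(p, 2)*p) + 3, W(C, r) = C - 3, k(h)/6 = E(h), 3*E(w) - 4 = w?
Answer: -503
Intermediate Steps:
E(w) = 4/3 + w/3
k(h) = 8 + 2*h (k(h) = 6*(4/3 + h/3) = 8 + 2*h)
W(C, r) = -3 + C
g(p) = 3 + p**2 + p*(-3 + p) (g(p) = (p**2 + (-3 + p)*p) + 3 = (p**2 + p*(-3 + p)) + 3 = 3 + p**2 + p*(-3 + p))
z(u, S) = -u (z(u, S) = (8 + 2*(-4)) - u = (8 - 8) - u = 0 - u = -u)
13*z(g(5), -4) - 9 = 13*(-(3 + 5**2 + 5*(-3 + 5))) - 9 = 13*(-(3 + 25 + 5*2)) - 9 = 13*(-(3 + 25 + 10)) - 9 = 13*(-1*38) - 9 = 13*(-38) - 9 = -494 - 9 = -503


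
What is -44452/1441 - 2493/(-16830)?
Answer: -7520553/244970 ≈ -30.700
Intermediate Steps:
-44452/1441 - 2493/(-16830) = -44452*1/1441 - 2493*(-1/16830) = -44452/1441 + 277/1870 = -7520553/244970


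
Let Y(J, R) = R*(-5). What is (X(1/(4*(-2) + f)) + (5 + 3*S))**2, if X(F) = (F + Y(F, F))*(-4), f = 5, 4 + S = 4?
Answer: 1/9 ≈ 0.11111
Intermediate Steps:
S = 0 (S = -4 + 4 = 0)
Y(J, R) = -5*R
X(F) = 16*F (X(F) = (F - 5*F)*(-4) = -4*F*(-4) = 16*F)
(X(1/(4*(-2) + f)) + (5 + 3*S))**2 = (16/(4*(-2) + 5) + (5 + 3*0))**2 = (16/(-8 + 5) + (5 + 0))**2 = (16/(-3) + 5)**2 = (16*(-1/3) + 5)**2 = (-16/3 + 5)**2 = (-1/3)**2 = 1/9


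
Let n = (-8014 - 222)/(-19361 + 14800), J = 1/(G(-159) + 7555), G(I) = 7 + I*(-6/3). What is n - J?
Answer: 64895119/35940680 ≈ 1.8056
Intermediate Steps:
G(I) = 7 - 2*I (G(I) = 7 + I*(-6*1/3) = 7 + I*(-2) = 7 - 2*I)
J = 1/7880 (J = 1/((7 - 2*(-159)) + 7555) = 1/((7 + 318) + 7555) = 1/(325 + 7555) = 1/7880 ≈ 0.00012690)
n = 8236/4561 (n = -8236/(-4561) = -8236*(-1/4561) = 8236/4561 ≈ 1.8057)
n - J = 8236/4561 - 1*1/7880 = 8236/4561 - 1/7880 = 64895119/35940680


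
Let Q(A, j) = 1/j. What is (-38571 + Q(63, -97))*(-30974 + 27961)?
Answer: 11272802044/97 ≈ 1.1621e+8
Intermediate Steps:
(-38571 + Q(63, -97))*(-30974 + 27961) = (-38571 + 1/(-97))*(-30974 + 27961) = (-38571 - 1/97)*(-3013) = -3741388/97*(-3013) = 11272802044/97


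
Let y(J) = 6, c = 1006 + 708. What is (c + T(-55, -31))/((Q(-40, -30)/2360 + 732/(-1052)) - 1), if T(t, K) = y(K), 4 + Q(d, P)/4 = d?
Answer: -33361550/34339 ≈ -971.54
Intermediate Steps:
c = 1714
Q(d, P) = -16 + 4*d
T(t, K) = 6
(c + T(-55, -31))/((Q(-40, -30)/2360 + 732/(-1052)) - 1) = (1714 + 6)/(((-16 + 4*(-40))/2360 + 732/(-1052)) - 1) = 1720/(((-16 - 160)*(1/2360) + 732*(-1/1052)) - 1) = 1720/((-176*1/2360 - 183/263) - 1) = 1720/((-22/295 - 183/263) - 1) = 1720/(-59771/77585 - 1) = 1720/(-137356/77585) = 1720*(-77585/137356) = -33361550/34339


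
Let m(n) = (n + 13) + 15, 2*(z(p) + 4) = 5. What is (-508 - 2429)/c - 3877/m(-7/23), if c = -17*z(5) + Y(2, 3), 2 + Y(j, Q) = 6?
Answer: -9002827/37583 ≈ -239.55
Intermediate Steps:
z(p) = -3/2 (z(p) = -4 + (½)*5 = -4 + 5/2 = -3/2)
Y(j, Q) = 4 (Y(j, Q) = -2 + 6 = 4)
m(n) = 28 + n (m(n) = (13 + n) + 15 = 28 + n)
c = 59/2 (c = -17*(-3/2) + 4 = 51/2 + 4 = 59/2 ≈ 29.500)
(-508 - 2429)/c - 3877/m(-7/23) = (-508 - 2429)/(59/2) - 3877/(28 - 7/23) = -2937*2/59 - 3877/(28 - 7*1/23) = -5874/59 - 3877/(28 - 7/23) = -5874/59 - 3877/637/23 = -5874/59 - 3877*23/637 = -5874/59 - 89171/637 = -9002827/37583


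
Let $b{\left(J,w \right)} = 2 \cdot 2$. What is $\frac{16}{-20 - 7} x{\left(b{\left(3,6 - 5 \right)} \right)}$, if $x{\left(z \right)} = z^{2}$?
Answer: $- \frac{256}{27} \approx -9.4815$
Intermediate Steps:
$b{\left(J,w \right)} = 4$
$\frac{16}{-20 - 7} x{\left(b{\left(3,6 - 5 \right)} \right)} = \frac{16}{-20 - 7} \cdot 4^{2} = \frac{16}{-27} \cdot 16 = 16 \left(- \frac{1}{27}\right) 16 = \left(- \frac{16}{27}\right) 16 = - \frac{256}{27}$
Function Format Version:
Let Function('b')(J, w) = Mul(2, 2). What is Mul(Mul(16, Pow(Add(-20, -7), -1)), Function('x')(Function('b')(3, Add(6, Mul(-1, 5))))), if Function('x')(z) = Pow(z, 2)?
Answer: Rational(-256, 27) ≈ -9.4815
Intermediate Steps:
Function('b')(J, w) = 4
Mul(Mul(16, Pow(Add(-20, -7), -1)), Function('x')(Function('b')(3, Add(6, Mul(-1, 5))))) = Mul(Mul(16, Pow(Add(-20, -7), -1)), Pow(4, 2)) = Mul(Mul(16, Pow(-27, -1)), 16) = Mul(Mul(16, Rational(-1, 27)), 16) = Mul(Rational(-16, 27), 16) = Rational(-256, 27)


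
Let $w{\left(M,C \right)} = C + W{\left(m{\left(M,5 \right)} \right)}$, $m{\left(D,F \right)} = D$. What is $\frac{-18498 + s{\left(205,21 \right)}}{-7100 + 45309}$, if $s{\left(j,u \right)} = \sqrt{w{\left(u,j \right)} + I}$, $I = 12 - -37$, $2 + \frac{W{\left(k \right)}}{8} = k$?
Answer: $- \frac{18498}{38209} + \frac{\sqrt{406}}{38209} \approx -0.4836$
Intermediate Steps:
$W{\left(k \right)} = -16 + 8 k$
$w{\left(M,C \right)} = -16 + C + 8 M$ ($w{\left(M,C \right)} = C + \left(-16 + 8 M\right) = -16 + C + 8 M$)
$I = 49$ ($I = 12 + 37 = 49$)
$s{\left(j,u \right)} = \sqrt{33 + j + 8 u}$ ($s{\left(j,u \right)} = \sqrt{\left(-16 + j + 8 u\right) + 49} = \sqrt{33 + j + 8 u}$)
$\frac{-18498 + s{\left(205,21 \right)}}{-7100 + 45309} = \frac{-18498 + \sqrt{33 + 205 + 8 \cdot 21}}{-7100 + 45309} = \frac{-18498 + \sqrt{33 + 205 + 168}}{38209} = \left(-18498 + \sqrt{406}\right) \frac{1}{38209} = - \frac{18498}{38209} + \frac{\sqrt{406}}{38209}$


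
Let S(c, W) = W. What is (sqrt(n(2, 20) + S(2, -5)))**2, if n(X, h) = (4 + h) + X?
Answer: 21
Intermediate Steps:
n(X, h) = 4 + X + h
(sqrt(n(2, 20) + S(2, -5)))**2 = (sqrt((4 + 2 + 20) - 5))**2 = (sqrt(26 - 5))**2 = (sqrt(21))**2 = 21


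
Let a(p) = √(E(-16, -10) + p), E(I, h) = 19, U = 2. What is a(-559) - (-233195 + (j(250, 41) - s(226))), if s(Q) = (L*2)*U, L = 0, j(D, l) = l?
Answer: 233154 + 6*I*√15 ≈ 2.3315e+5 + 23.238*I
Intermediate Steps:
s(Q) = 0 (s(Q) = (0*2)*2 = 0*2 = 0)
a(p) = √(19 + p)
a(-559) - (-233195 + (j(250, 41) - s(226))) = √(19 - 559) - (-233195 + (41 - 1*0)) = √(-540) - (-233195 + (41 + 0)) = 6*I*√15 - (-233195 + 41) = 6*I*√15 - 1*(-233154) = 6*I*√15 + 233154 = 233154 + 6*I*√15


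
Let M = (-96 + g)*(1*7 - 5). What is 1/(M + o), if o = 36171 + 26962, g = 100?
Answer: 1/63141 ≈ 1.5838e-5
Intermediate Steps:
o = 63133
M = 8 (M = (-96 + 100)*(1*7 - 5) = 4*(7 - 5) = 4*2 = 8)
1/(M + o) = 1/(8 + 63133) = 1/63141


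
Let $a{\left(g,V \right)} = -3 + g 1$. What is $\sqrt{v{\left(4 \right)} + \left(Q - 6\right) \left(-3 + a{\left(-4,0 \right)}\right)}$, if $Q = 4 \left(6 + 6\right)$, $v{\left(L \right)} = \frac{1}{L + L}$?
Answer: $\frac{i \sqrt{6718}}{4} \approx 20.491 i$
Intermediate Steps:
$v{\left(L \right)} = \frac{1}{2 L}$
$a{\left(g,V \right)} = -3 + g$
$Q = 48$ ($Q = 4 \cdot 12 = 48$)
$\sqrt{v{\left(4 \right)} + \left(Q - 6\right) \left(-3 + a{\left(-4,0 \right)}\right)} = \sqrt{\frac{1}{2 \cdot 4} + \left(48 - 6\right) \left(-3 - 7\right)} = \sqrt{\frac{1}{2} \cdot \frac{1}{4} + 42 \left(-3 - 7\right)} = \sqrt{\frac{1}{8} + 42 \left(-10\right)} = \sqrt{\frac{1}{8} - 420} = \sqrt{- \frac{3359}{8}} = \frac{i \sqrt{6718}}{4}$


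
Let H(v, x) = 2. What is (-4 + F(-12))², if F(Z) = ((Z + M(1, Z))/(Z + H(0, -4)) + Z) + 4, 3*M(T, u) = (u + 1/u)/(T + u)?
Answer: 1841525569/15681600 ≈ 117.43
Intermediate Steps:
M(T, u) = (u + 1/u)/(3*(T + u)) (M(T, u) = ((u + 1/u)/(T + u))/3 = (u + 1/u)/(3*(T + u)))
F(Z) = 4 + Z + (Z + (1 + Z²)/(3*Z*(1 + Z)))/(2 + Z) (F(Z) = ((Z + (1 + Z²)/(3*Z*(1 + Z)))/(Z + 2) + Z) + 4 = ((Z + (1 + Z²)/(3*Z*(1 + Z)))/(2 + Z) + Z) + 4 = (Z + (Z + (1 + Z²)/(3*Z*(1 + Z)))/(2 + Z)) + 4 = 4 + Z + (Z + (1 + Z²)/(3*Z*(1 + Z)))/(2 + Z))
(-4 + F(-12))² = (-4 + (⅓)*(1 + (-12)² + 3*(-12)*(1 - 12)*(8 + (-12)² + 7*(-12)))/(-12*(1 - 12)*(2 - 12)))² = (-4 + (⅓)*(-1/12)*(1 + 144 + 3*(-12)*(-11)*(8 + 144 - 84))/(-11*(-10)))² = (-4 + (⅓)*(-1/12)*(-1/11)*(-⅒)*(1 + 144 + 3*(-12)*(-11)*68))² = (-4 + (⅓)*(-1/12)*(-1/11)*(-⅒)*(1 + 144 + 26928))² = (-4 + (⅓)*(-1/12)*(-1/11)*(-⅒)*27073)² = (-4 - 27073/3960)² = (-42913/3960)² = 1841525569/15681600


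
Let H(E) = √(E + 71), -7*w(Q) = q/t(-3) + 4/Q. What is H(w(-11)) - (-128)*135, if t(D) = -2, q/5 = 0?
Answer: 17280 + √421267/77 ≈ 17288.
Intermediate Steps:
q = 0 (q = 5*0 = 0)
w(Q) = -4/(7*Q) (w(Q) = -(0/(-2) + 4/Q)/7 = -(0*(-½) + 4/Q)/7 = -(0 + 4/Q)/7 = -4/(7*Q))
H(E) = √(71 + E)
H(w(-11)) - (-128)*135 = √(71 - 4/7/(-11)) - (-128)*135 = √(71 - 4/7*(-1/11)) - 1*(-17280) = √(71 + 4/77) + 17280 = √(5471/77) + 17280 = √421267/77 + 17280 = 17280 + √421267/77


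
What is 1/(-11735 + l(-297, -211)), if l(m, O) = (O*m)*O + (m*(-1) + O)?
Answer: -1/13234386 ≈ -7.5561e-8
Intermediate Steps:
l(m, O) = O - m + m*O² (l(m, O) = m*O² + (-m + O) = m*O² + (O - m) = O - m + m*O²)
1/(-11735 + l(-297, -211)) = 1/(-11735 + (-211 - 1*(-297) - 297*(-211)²)) = 1/(-11735 + (-211 + 297 - 297*44521)) = 1/(-11735 + (-211 + 297 - 13222737)) = 1/(-11735 - 13222651) = 1/(-13234386) = -1/13234386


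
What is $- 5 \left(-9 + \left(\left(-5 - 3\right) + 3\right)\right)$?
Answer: $70$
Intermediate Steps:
$- 5 \left(-9 + \left(\left(-5 - 3\right) + 3\right)\right) = - 5 \left(-9 + \left(-8 + 3\right)\right) = - 5 \left(-9 - 5\right) = \left(-5\right) \left(-14\right) = 70$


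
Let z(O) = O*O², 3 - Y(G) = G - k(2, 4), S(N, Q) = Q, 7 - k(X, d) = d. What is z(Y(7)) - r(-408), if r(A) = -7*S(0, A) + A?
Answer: -2449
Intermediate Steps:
k(X, d) = 7 - d
Y(G) = 6 - G (Y(G) = 3 - (G - (7 - 1*4)) = 3 - (G - (7 - 4)) = 3 - (G - 1*3) = 3 - (G - 3) = 3 - (-3 + G) = 3 + (3 - G) = 6 - G)
r(A) = -6*A (r(A) = -7*A + A = -6*A)
z(O) = O³
z(Y(7)) - r(-408) = (6 - 1*7)³ - (-6)*(-408) = (6 - 7)³ - 1*2448 = (-1)³ - 2448 = -1 - 2448 = -2449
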